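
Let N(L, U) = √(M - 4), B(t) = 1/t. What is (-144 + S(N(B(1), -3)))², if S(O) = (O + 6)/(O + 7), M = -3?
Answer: (-860861*I + 286572*√7)/(14*(√7 - 3*I)) ≈ 20485.0 - 13.524*I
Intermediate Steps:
N(L, U) = I*√7 (N(L, U) = √(-3 - 4) = √(-7) = I*√7)
S(O) = (6 + O)/(7 + O)
(-144 + S(N(B(1), -3)))² = (-144 + (6 + I*√7)/(7 + I*√7))²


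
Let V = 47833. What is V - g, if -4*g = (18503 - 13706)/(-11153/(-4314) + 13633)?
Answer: 5627458999519/117647830 ≈ 47833.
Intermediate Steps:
g = -10347129/117647830 (g = -(18503 - 13706)/(4*(-11153/(-4314) + 13633)) = -4797/(4*(-11153*(-1/4314) + 13633)) = -4797/(4*(11153/4314 + 13633)) = -4797/(4*58823915/4314) = -4797*4314/(4*58823915) = -¼*20694258/58823915 = -10347129/117647830 ≈ -0.087950)
V - g = 47833 - 1*(-10347129/117647830) = 47833 + 10347129/117647830 = 5627458999519/117647830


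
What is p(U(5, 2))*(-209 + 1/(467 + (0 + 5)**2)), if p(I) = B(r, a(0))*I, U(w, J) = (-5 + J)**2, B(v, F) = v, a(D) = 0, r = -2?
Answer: 308481/82 ≈ 3762.0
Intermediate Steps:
p(I) = -2*I
p(U(5, 2))*(-209 + 1/(467 + (0 + 5)**2)) = (-2*(-5 + 2)**2)*(-209 + 1/(467 + (0 + 5)**2)) = (-2*(-3)**2)*(-209 + 1/(467 + 5**2)) = (-2*9)*(-209 + 1/(467 + 25)) = -18*(-209 + 1/492) = -18*(-102827/492) = 308481/82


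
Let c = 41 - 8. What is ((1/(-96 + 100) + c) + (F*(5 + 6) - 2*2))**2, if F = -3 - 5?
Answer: 55225/16 ≈ 3451.6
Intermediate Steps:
F = -8
c = 33
((1/(-96 + 100) + c) + (F*(5 + 6) - 2*2))**2 = ((1/(-96 + 100) + 33) + (-8*(5 + 6) - 2*2))**2 = ((1/4 + 33) + (-8*11 - 4))**2 = ((1/4 + 33) + (-88 - 4))**2 = (133/4 - 92)**2 = (-235/4)**2 = 55225/16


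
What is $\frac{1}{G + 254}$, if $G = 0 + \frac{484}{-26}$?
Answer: $\frac{13}{3060} \approx 0.0042484$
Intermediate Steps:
$G = - \frac{242}{13}$ ($G = 0 + 484 \left(- \frac{1}{26}\right) = 0 - \frac{242}{13} = - \frac{242}{13} \approx -18.615$)
$\frac{1}{G + 254} = \frac{1}{- \frac{242}{13} + 254} = \frac{1}{\frac{3060}{13}} = \frac{13}{3060}$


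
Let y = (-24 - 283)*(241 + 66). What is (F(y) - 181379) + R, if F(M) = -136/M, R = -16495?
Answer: -18649426490/94249 ≈ -1.9787e+5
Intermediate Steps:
y = -94249 (y = -307*307 = -94249)
(F(y) - 181379) + R = (-136/(-94249) - 181379) - 16495 = (-136*(-1/94249) - 181379) - 16495 = (136/94249 - 181379) - 16495 = -17094789235/94249 - 16495 = -18649426490/94249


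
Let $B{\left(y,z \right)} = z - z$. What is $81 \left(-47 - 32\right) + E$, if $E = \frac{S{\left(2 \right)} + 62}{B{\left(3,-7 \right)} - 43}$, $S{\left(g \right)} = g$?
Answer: $- \frac{275221}{43} \approx -6400.5$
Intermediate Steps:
$B{\left(y,z \right)} = 0$
$E = - \frac{64}{43}$ ($E = \frac{2 + 62}{0 - 43} = \frac{64}{-43} = 64 \left(- \frac{1}{43}\right) = - \frac{64}{43} \approx -1.4884$)
$81 \left(-47 - 32\right) + E = 81 \left(-47 - 32\right) - \frac{64}{43} = 81 \left(-79\right) - \frac{64}{43} = -6399 - \frac{64}{43} = - \frac{275221}{43}$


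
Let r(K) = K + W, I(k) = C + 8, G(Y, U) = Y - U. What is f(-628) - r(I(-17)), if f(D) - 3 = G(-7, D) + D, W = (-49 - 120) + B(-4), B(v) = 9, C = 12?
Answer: 136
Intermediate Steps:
W = -160 (W = (-49 - 120) + 9 = -169 + 9 = -160)
I(k) = 20 (I(k) = 12 + 8 = 20)
r(K) = -160 + K (r(K) = K - 160 = -160 + K)
f(D) = -4 (f(D) = 3 + ((-7 - D) + D) = 3 - 7 = -4)
f(-628) - r(I(-17)) = -4 - (-160 + 20) = -4 - 1*(-140) = -4 + 140 = 136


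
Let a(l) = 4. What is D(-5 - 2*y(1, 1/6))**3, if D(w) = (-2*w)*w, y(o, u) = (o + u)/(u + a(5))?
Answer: -57700395305288/244140625 ≈ -2.3634e+5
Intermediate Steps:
y(o, u) = (o + u)/(4 + u) (y(o, u) = (o + u)/(u + 4) = (o + u)/(4 + u))
D(w) = -2*w**2
D(-5 - 2*y(1, 1/6))**3 = (-2*(-5 - 2*(1 + 1/6)/(4 + 1/6))**2)**3 = (-2*(-5 - 2*7/(25/6*6))**2)**3 = (-2*(-5 - 12*7/(25*6))**2)**3 = (-2*(-5 - 2*7/25)**2)**3 = (-2*(-5 - 14/25)**2)**3 = (-2*(-139/25)**2)**3 = (-2*19321/625)**3 = (-38642/625)**3 = -57700395305288/244140625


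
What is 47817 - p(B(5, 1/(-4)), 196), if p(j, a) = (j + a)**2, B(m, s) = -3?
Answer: 10568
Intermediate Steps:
p(j, a) = (a + j)**2
47817 - p(B(5, 1/(-4)), 196) = 47817 - (196 - 3)**2 = 47817 - 1*193**2 = 47817 - 1*37249 = 47817 - 37249 = 10568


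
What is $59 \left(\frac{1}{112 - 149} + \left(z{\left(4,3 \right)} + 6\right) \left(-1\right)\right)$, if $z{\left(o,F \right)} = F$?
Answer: $- \frac{19706}{37} \approx -532.59$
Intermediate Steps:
$59 \left(\frac{1}{112 - 149} + \left(z{\left(4,3 \right)} + 6\right) \left(-1\right)\right) = 59 \left(\frac{1}{112 - 149} + \left(3 + 6\right) \left(-1\right)\right) = 59 \left(\frac{1}{-37} + 9 \left(-1\right)\right) = 59 \left(- \frac{1}{37} - 9\right) = 59 \left(- \frac{334}{37}\right) = - \frac{19706}{37}$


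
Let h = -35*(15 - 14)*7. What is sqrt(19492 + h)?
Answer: sqrt(19247) ≈ 138.73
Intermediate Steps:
h = -245 (h = -35*7 = -245)
sqrt(19492 + h) = sqrt(19492 - 245) = sqrt(19247)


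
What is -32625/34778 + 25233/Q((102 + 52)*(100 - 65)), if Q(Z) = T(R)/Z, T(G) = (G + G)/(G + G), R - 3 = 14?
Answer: 4730012114235/34778 ≈ 1.3601e+8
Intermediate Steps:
R = 17 (R = 3 + 14 = 17)
T(G) = 1 (T(G) = (2*G)/((2*G)) = (2*G)*(1/(2*G)) = 1)
Q(Z) = 1/Z
-32625/34778 + 25233/Q((102 + 52)*(100 - 65)) = -32625/34778 + 25233/(1/((102 + 52)*(100 - 65))) = -32625*1/34778 + 25233/(1/(154*35)) = -32625/34778 + 25233/(1/5390) = -32625/34778 + 25233*5390 = -32625/34778 + 136005870 = 4730012114235/34778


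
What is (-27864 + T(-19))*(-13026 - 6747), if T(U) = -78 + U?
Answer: 552872853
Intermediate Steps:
(-27864 + T(-19))*(-13026 - 6747) = (-27864 + (-78 - 19))*(-13026 - 6747) = (-27864 - 97)*(-19773) = -27961*(-19773) = 552872853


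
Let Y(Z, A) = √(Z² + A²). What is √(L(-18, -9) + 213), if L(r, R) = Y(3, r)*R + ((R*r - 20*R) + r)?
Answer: √(537 - 27*√37) ≈ 19.307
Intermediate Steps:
Y(Z, A) = √(A² + Z²)
L(r, R) = r - 20*R + R*r + R*√(9 + r²) (L(r, R) = √(r² + 3²)*R + ((R*r - 20*R) + r) = √(r² + 9)*R + ((-20*R + R*r) + r) = √(9 + r²)*R + (r - 20*R + R*r) = R*√(9 + r²) + (r - 20*R + R*r) = r - 20*R + R*r + R*√(9 + r²))
√(L(-18, -9) + 213) = √((-18 - 20*(-9) - 9*(-18) - 9*√(9 + (-18)²)) + 213) = √((-18 + 180 + 162 - 9*√(9 + 324)) + 213) = √((-18 + 180 + 162 - 27*√37) + 213) = √((324 - 27*√37) + 213) = √(537 - 27*√37)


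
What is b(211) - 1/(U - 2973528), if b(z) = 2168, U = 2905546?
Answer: 147384977/67982 ≈ 2168.0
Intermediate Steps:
b(211) - 1/(U - 2973528) = 2168 - 1/(2905546 - 2973528) = 2168 - 1/(-67982) = 2168 - 1*(-1/67982) = 2168 + 1/67982 = 147384977/67982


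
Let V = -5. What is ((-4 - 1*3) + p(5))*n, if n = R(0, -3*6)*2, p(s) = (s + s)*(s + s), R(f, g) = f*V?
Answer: 0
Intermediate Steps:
R(f, g) = -5*f (R(f, g) = f*(-5) = -5*f)
p(s) = 4*s**2 (p(s) = (2*s)*(2*s) = 4*s**2)
n = 0 (n = -5*0*2 = 0*2 = 0)
((-4 - 1*3) + p(5))*n = ((-4 - 1*3) + 4*5**2)*0 = ((-4 - 3) + 4*25)*0 = (-7 + 100)*0 = 93*0 = 0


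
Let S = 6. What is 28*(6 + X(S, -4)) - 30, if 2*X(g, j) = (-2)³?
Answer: 26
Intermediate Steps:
X(g, j) = -4 (X(g, j) = (½)*(-2)³ = (½)*(-8) = -4)
28*(6 + X(S, -4)) - 30 = 28*(6 - 4) - 30 = 28*2 - 30 = 56 - 30 = 26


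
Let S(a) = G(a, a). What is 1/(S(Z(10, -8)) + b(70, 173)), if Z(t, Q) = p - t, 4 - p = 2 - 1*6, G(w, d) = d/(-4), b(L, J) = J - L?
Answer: 2/207 ≈ 0.0096618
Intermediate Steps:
G(w, d) = -d/4 (G(w, d) = d*(-¼) = -d/4)
p = 8 (p = 4 - (2 - 1*6) = 4 - (2 - 6) = 4 - 1*(-4) = 4 + 4 = 8)
Z(t, Q) = 8 - t
S(a) = -a/4
1/(S(Z(10, -8)) + b(70, 173)) = 1/(-(8 - 1*10)/4 + (173 - 1*70)) = 1/(-(8 - 10)/4 + (173 - 70)) = 1/(-¼*(-2) + 103) = 1/(½ + 103) = 1/(207/2) = 2/207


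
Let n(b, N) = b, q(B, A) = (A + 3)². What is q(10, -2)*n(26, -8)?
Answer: 26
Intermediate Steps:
q(B, A) = (3 + A)²
q(10, -2)*n(26, -8) = (3 - 2)²*26 = 1²*26 = 1*26 = 26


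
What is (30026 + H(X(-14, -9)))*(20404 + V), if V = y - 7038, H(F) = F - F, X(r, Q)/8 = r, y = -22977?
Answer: -288579886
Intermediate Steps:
X(r, Q) = 8*r
H(F) = 0
V = -30015 (V = -22977 - 7038 = -30015)
(30026 + H(X(-14, -9)))*(20404 + V) = (30026 + 0)*(20404 - 30015) = 30026*(-9611) = -288579886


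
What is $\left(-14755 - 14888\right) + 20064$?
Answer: $-9579$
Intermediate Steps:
$\left(-14755 - 14888\right) + 20064 = -29643 + 20064 = -9579$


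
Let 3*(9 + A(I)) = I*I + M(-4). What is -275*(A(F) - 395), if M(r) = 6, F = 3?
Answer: 109725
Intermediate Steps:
A(I) = -7 + I²/3 (A(I) = -9 + (I*I + 6)/3 = -9 + (I² + 6)/3 = -9 + (6 + I²)/3 = -9 + (2 + I²/3) = -7 + I²/3)
-275*(A(F) - 395) = -275*((-7 + (⅓)*3²) - 395) = -275*((-7 + (⅓)*9) - 395) = -275*((-7 + 3) - 395) = -275*(-4 - 395) = -275*(-399) = 109725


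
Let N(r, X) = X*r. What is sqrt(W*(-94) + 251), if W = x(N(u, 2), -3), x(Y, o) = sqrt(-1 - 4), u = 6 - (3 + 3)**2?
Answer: sqrt(251 - 94*I*sqrt(5)) ≈ 17.006 - 6.18*I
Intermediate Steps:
u = -30 (u = 6 - 1*6**2 = 6 - 1*36 = 6 - 36 = -30)
x(Y, o) = I*sqrt(5) (x(Y, o) = sqrt(-5) = I*sqrt(5))
W = I*sqrt(5) ≈ 2.2361*I
sqrt(W*(-94) + 251) = sqrt((I*sqrt(5))*(-94) + 251) = sqrt(-94*I*sqrt(5) + 251) = sqrt(251 - 94*I*sqrt(5))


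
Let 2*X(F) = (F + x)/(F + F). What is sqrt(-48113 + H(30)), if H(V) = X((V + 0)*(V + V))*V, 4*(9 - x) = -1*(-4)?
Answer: I*sqrt(10823730)/15 ≈ 219.33*I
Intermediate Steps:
x = 8 (x = 9 - (-1)*(-4)/4 = 9 - 1/4*4 = 9 - 1 = 8)
X(F) = (8 + F)/(4*F) (X(F) = ((F + 8)/(F + F))/2 = ((8 + F)/((2*F)))/2 = ((8 + F)*(1/(2*F)))/2 = ((8 + F)/(2*F))/2 = (8 + F)/(4*F))
H(V) = (8 + 2*V**2)/(8*V) (H(V) = ((8 + (V + 0)*(V + V))/(4*(((V + 0)*(V + V)))))*V = ((8 + V*(2*V))/(4*((V*(2*V)))))*V = ((8 + 2*V**2)/(4*((2*V**2))))*V = ((1/(2*V**2))*(8 + 2*V**2)/4)*V = ((8 + 2*V**2)/(8*V**2))*V = (8 + 2*V**2)/(8*V))
sqrt(-48113 + H(30)) = sqrt(-48113 + (1/30 + (1/4)*30)) = sqrt(-48113 + (1/30 + 15/2)) = sqrt(-48113 + 113/15) = sqrt(-721582/15) = I*sqrt(10823730)/15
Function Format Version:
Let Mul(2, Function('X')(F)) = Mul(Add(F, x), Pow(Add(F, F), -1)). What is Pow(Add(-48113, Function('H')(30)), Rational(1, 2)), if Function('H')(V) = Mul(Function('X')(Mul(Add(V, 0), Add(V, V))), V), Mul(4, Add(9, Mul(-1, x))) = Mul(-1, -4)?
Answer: Mul(Rational(1, 15), I, Pow(10823730, Rational(1, 2))) ≈ Mul(219.33, I)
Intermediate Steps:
x = 8 (x = Add(9, Mul(Rational(-1, 4), Mul(-1, -4))) = Add(9, Mul(Rational(-1, 4), 4)) = Add(9, -1) = 8)
Function('X')(F) = Mul(Rational(1, 4), Pow(F, -1), Add(8, F)) (Function('X')(F) = Mul(Rational(1, 2), Mul(Add(F, 8), Pow(Add(F, F), -1))) = Mul(Rational(1, 2), Mul(Add(8, F), Pow(Mul(2, F), -1))) = Mul(Rational(1, 2), Mul(Add(8, F), Mul(Rational(1, 2), Pow(F, -1)))) = Mul(Rational(1, 2), Mul(Rational(1, 2), Pow(F, -1), Add(8, F))) = Mul(Rational(1, 4), Pow(F, -1), Add(8, F)))
Function('H')(V) = Mul(Rational(1, 8), Pow(V, -1), Add(8, Mul(2, Pow(V, 2)))) (Function('H')(V) = Mul(Mul(Rational(1, 4), Pow(Mul(Add(V, 0), Add(V, V)), -1), Add(8, Mul(Add(V, 0), Add(V, V)))), V) = Mul(Mul(Rational(1, 4), Pow(Mul(V, Mul(2, V)), -1), Add(8, Mul(V, Mul(2, V)))), V) = Mul(Mul(Rational(1, 4), Pow(Mul(2, Pow(V, 2)), -1), Add(8, Mul(2, Pow(V, 2)))), V) = Mul(Mul(Rational(1, 4), Mul(Rational(1, 2), Pow(V, -2)), Add(8, Mul(2, Pow(V, 2)))), V) = Mul(Mul(Rational(1, 8), Pow(V, -2), Add(8, Mul(2, Pow(V, 2)))), V) = Mul(Rational(1, 8), Pow(V, -1), Add(8, Mul(2, Pow(V, 2)))))
Pow(Add(-48113, Function('H')(30)), Rational(1, 2)) = Pow(Add(-48113, Add(Pow(30, -1), Mul(Rational(1, 4), 30))), Rational(1, 2)) = Pow(Add(-48113, Add(Rational(1, 30), Rational(15, 2))), Rational(1, 2)) = Pow(Add(-48113, Rational(113, 15)), Rational(1, 2)) = Pow(Rational(-721582, 15), Rational(1, 2)) = Mul(Rational(1, 15), I, Pow(10823730, Rational(1, 2)))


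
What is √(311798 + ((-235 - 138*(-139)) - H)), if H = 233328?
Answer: √97417 ≈ 312.12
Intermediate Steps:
√(311798 + ((-235 - 138*(-139)) - H)) = √(311798 + ((-235 - 138*(-139)) - 1*233328)) = √(311798 + ((-235 + 19182) - 233328)) = √(311798 + (18947 - 233328)) = √(311798 - 214381) = √97417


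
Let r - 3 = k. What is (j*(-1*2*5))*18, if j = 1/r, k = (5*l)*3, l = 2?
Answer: -60/11 ≈ -5.4545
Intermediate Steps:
k = 30 (k = (5*2)*3 = 10*3 = 30)
r = 33 (r = 3 + 30 = 33)
j = 1/33 ≈ 0.030303
(j*(-1*2*5))*18 = ((-1*2*5)/33)*18 = ((-2*5)/33)*18 = ((1/33)*(-10))*18 = -10/33*18 = -60/11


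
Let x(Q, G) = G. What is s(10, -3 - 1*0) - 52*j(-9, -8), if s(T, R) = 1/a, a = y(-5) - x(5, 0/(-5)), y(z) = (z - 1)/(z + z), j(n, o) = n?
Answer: 1409/3 ≈ 469.67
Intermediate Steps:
y(z) = (-1 + z)/(2*z) (y(z) = (-1 + z)/((2*z)) = (-1 + z)*(1/(2*z)) = (-1 + z)/(2*z))
a = ⅗ (a = (½)*(-1 - 5)/(-5) - 0/(-5) = (½)*(-⅕)*(-6) - 0*(-1)/5 = ⅗ - 1*0 = ⅗ + 0 = ⅗ ≈ 0.60000)
s(T, R) = 5/3 (s(T, R) = 1/(⅗) = 5/3)
s(10, -3 - 1*0) - 52*j(-9, -8) = 5/3 - 52*(-9) = 5/3 + 468 = 1409/3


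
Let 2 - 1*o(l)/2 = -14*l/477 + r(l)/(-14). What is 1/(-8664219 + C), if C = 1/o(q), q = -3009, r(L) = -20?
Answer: -195316/1692260599317 ≈ -1.1542e-7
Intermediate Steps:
o(l) = 8/7 + 28*l/477 (o(l) = 4 - 2*(-14*l/477 - 20/(-14)) = 4 - 2*(-14*l*(1/477) - 20*(-1/14)) = 4 - 2*(-14*l/477 + 10/7) = 4 - 2*(10/7 - 14*l/477) = 4 + (-20/7 + 28*l/477) = 8/7 + 28*l/477)
C = -1113/195316 (C = 1/(8/7 + (28/477)*(-3009)) = 1/(8/7 - 28084/159) = 1/(-195316/1113) = -1113/195316 ≈ -0.0056985)
1/(-8664219 + C) = 1/(-8664219 - 1113/195316) = 1/(-1692260599317/195316) = -195316/1692260599317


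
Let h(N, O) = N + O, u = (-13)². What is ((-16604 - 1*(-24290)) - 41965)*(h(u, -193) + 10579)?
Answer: -361814845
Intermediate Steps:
u = 169
((-16604 - 1*(-24290)) - 41965)*(h(u, -193) + 10579) = ((-16604 - 1*(-24290)) - 41965)*((169 - 193) + 10579) = ((-16604 + 24290) - 41965)*(-24 + 10579) = (7686 - 41965)*10555 = -34279*10555 = -361814845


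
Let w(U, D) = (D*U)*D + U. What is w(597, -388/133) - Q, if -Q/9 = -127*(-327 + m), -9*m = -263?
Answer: 6121063141/17689 ≈ 3.4604e+5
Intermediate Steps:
m = 263/9 (m = -⅑*(-263) = 263/9 ≈ 29.222)
w(U, D) = U + U*D² (w(U, D) = U*D² + U = U + U*D²)
Q = -340360 (Q = -(-1143)*(-327 + 263/9) = -(-1143)*(-2680)/9 = -9*340360/9 = -340360)
w(597, -388/133) - Q = 597*(1 + (-388/133)²) - 1*(-340360) = 597*(1 + (-388*1/133)²) + 340360 = 597*(1 + (-388/133)²) + 340360 = 597*(1 + 150544/17689) + 340360 = 597*(168233/17689) + 340360 = 100435101/17689 + 340360 = 6121063141/17689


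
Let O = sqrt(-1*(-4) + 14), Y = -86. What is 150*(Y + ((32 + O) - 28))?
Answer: -12300 + 450*sqrt(2) ≈ -11664.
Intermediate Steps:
O = 3*sqrt(2) (O = sqrt(4 + 14) = sqrt(18) = 3*sqrt(2) ≈ 4.2426)
150*(Y + ((32 + O) - 28)) = 150*(-86 + ((32 + 3*sqrt(2)) - 28)) = 150*(-86 + (4 + 3*sqrt(2))) = 150*(-82 + 3*sqrt(2)) = -12300 + 450*sqrt(2)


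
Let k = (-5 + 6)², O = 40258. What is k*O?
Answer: 40258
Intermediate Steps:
k = 1 (k = 1² = 1)
k*O = 1*40258 = 40258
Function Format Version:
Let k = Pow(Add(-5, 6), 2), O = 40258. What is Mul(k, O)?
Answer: 40258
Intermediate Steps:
k = 1 (k = Pow(1, 2) = 1)
Mul(k, O) = Mul(1, 40258) = 40258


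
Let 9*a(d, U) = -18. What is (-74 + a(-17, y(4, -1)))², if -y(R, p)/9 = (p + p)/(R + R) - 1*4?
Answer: 5776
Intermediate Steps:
y(R, p) = 36 - 9*p/R (y(R, p) = -9*((p + p)/(R + R) - 1*4) = -9*((2*p)/((2*R)) - 4) = -9*((2*p)*(1/(2*R)) - 4) = -9*(p/R - 4) = -9*(-4 + p/R) = 36 - 9*p/R)
a(d, U) = -2 (a(d, U) = (⅑)*(-18) = -2)
(-74 + a(-17, y(4, -1)))² = (-74 - 2)² = (-76)² = 5776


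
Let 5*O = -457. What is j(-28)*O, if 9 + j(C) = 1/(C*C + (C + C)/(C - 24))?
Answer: 41971337/51030 ≈ 822.48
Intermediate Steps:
O = -457/5 (O = (⅕)*(-457) = -457/5 ≈ -91.400)
j(C) = -9 + 1/(C² + 2*C/(-24 + C)) (j(C) = -9 + 1/(C*C + (C + C)/(C - 24)) = -9 + 1/(C² + (2*C)/(-24 + C)) = -9 + 1/(C² + 2*C/(-24 + C)))
j(-28)*O = ((-24 - 17*(-28) - 9*(-28)³ + 216*(-28)²)/((-28)*(2 + (-28)² - 24*(-28))))*(-457/5) = -(-24 + 476 - 9*(-21952) + 216*784)/(28*(2 + 784 + 672))*(-457/5) = -1/28*(-24 + 476 + 197568 + 169344)/1458*(-457/5) = -1/28*1/1458*367364*(-457/5) = -91841/10206*(-457/5) = 41971337/51030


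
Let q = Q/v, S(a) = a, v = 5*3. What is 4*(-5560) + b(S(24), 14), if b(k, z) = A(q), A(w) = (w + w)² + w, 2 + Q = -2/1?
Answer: -5003996/225 ≈ -22240.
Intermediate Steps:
v = 15
Q = -4 (Q = -2 - 2/1 = -2 - 2*1 = -2 - 2 = -4)
q = -4/15 ≈ -0.26667
A(w) = w + 4*w² (A(w) = (2*w)² + w = 4*w² + w = w + 4*w²)
b(k, z) = 4/225 (b(k, z) = -4*(1 + 4*(-4/15))/15 = -4*(1 - 16/15)/15 = -4/15*(-1/15) = 4/225)
4*(-5560) + b(S(24), 14) = 4*(-5560) + 4/225 = -22240 + 4/225 = -5003996/225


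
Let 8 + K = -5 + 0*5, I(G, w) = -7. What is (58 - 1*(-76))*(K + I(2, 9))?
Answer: -2680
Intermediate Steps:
K = -13 (K = -8 + (-5 + 0*5) = -8 + (-5 + 0) = -8 - 5 = -13)
(58 - 1*(-76))*(K + I(2, 9)) = (58 - 1*(-76))*(-13 - 7) = (58 + 76)*(-20) = 134*(-20) = -2680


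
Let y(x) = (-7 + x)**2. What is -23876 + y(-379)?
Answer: 125120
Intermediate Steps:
-23876 + y(-379) = -23876 + (-7 - 379)**2 = -23876 + (-386)**2 = -23876 + 148996 = 125120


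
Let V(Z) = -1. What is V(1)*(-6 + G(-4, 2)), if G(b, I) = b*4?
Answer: 22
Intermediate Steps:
G(b, I) = 4*b
V(1)*(-6 + G(-4, 2)) = -(-6 + 4*(-4)) = -(-6 - 16) = -1*(-22) = 22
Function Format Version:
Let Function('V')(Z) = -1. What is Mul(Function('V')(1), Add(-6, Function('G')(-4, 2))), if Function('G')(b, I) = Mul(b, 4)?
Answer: 22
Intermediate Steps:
Function('G')(b, I) = Mul(4, b)
Mul(Function('V')(1), Add(-6, Function('G')(-4, 2))) = Mul(-1, Add(-6, Mul(4, -4))) = Mul(-1, Add(-6, -16)) = Mul(-1, -22) = 22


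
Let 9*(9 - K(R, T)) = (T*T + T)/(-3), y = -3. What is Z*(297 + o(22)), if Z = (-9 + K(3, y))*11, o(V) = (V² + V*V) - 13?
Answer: 27544/9 ≈ 3060.4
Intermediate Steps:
K(R, T) = 9 + T/27 + T²/27 (K(R, T) = 9 - (T*T + T)/(9*(-3)) = 9 - (T² + T)*(-1)/(9*3) = 9 - (T + T²)*(-1)/(9*3) = 9 - (-T/3 - T²/3)/9 = 9 + (T/27 + T²/27) = 9 + T/27 + T²/27)
o(V) = -13 + 2*V² (o(V) = (V² + V²) - 13 = 2*V² - 13 = -13 + 2*V²)
Z = 22/9 (Z = (-9 + (9 + (1/27)*(-3) + (1/27)*(-3)²))*11 = (-9 + (9 - ⅑ + (1/27)*9))*11 = (-9 + (9 - ⅑ + ⅓))*11 = (-9 + 83/9)*11 = (2/9)*11 = 22/9 ≈ 2.4444)
Z*(297 + o(22)) = 22*(297 + (-13 + 2*22²))/9 = 22*(297 + (-13 + 2*484))/9 = 22*(297 + (-13 + 968))/9 = 22*(297 + 955)/9 = (22/9)*1252 = 27544/9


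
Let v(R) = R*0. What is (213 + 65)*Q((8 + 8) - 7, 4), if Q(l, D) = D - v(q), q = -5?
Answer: 1112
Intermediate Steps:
v(R) = 0
Q(l, D) = D (Q(l, D) = D - 1*0 = D + 0 = D)
(213 + 65)*Q((8 + 8) - 7, 4) = (213 + 65)*4 = 278*4 = 1112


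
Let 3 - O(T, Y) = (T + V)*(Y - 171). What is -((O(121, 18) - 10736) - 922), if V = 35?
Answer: -12213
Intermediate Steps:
O(T, Y) = 3 - (-171 + Y)*(35 + T) (O(T, Y) = 3 - (T + 35)*(Y - 171) = 3 - (35 + T)*(-171 + Y) = 3 - (-171 + Y)*(35 + T))
-((O(121, 18) - 10736) - 922) = -(((5988 - 35*18 + 171*121 - 1*121*18) - 10736) - 922) = -(((5988 - 630 + 20691 - 2178) - 10736) - 922) = -((23871 - 10736) - 922) = -(13135 - 922) = -1*12213 = -12213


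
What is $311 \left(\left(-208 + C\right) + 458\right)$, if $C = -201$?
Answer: $15239$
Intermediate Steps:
$311 \left(\left(-208 + C\right) + 458\right) = 311 \left(\left(-208 - 201\right) + 458\right) = 311 \left(-409 + 458\right) = 311 \cdot 49 = 15239$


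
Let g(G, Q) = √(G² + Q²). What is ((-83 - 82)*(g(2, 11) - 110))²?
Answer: 332825625 - 29947500*√5 ≈ 2.6586e+8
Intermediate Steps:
((-83 - 82)*(g(2, 11) - 110))² = ((-83 - 82)*(√(2² + 11²) - 110))² = (-165*(√(4 + 121) - 110))² = (-165*(√125 - 110))² = (-165*(5*√5 - 110))² = (-165*(-110 + 5*√5))² = (18150 - 825*√5)²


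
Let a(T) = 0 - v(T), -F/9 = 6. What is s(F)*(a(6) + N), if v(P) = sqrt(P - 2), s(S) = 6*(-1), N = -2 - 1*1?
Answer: 30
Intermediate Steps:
F = -54 (F = -9*6 = -54)
N = -3 (N = -2 - 1 = -3)
s(S) = -6
v(P) = sqrt(-2 + P)
a(T) = -sqrt(-2 + T) (a(T) = 0 - sqrt(-2 + T) = -sqrt(-2 + T))
s(F)*(a(6) + N) = -6*(-sqrt(-2 + 6) - 3) = -6*(-sqrt(4) - 3) = -6*(-1*2 - 3) = -6*(-2 - 3) = -6*(-5) = 30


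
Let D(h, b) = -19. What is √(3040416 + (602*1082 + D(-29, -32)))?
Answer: √3691761 ≈ 1921.4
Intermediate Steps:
√(3040416 + (602*1082 + D(-29, -32))) = √(3040416 + (602*1082 - 19)) = √(3040416 + (651364 - 19)) = √(3040416 + 651345) = √3691761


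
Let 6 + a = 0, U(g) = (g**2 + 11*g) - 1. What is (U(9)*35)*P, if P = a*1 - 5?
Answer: -68915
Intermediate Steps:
U(g) = -1 + g**2 + 11*g
a = -6 (a = -6 + 0 = -6)
P = -11 (P = -6*1 - 5 = -6 - 5 = -11)
(U(9)*35)*P = ((-1 + 9**2 + 11*9)*35)*(-11) = ((-1 + 81 + 99)*35)*(-11) = (179*35)*(-11) = 6265*(-11) = -68915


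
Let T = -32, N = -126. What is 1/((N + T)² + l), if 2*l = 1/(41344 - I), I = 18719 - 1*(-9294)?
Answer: 26662/665590169 ≈ 4.0058e-5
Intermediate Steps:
I = 28013 (I = 18719 + 9294 = 28013)
l = 1/26662 (l = 1/(2*(41344 - 1*28013)) = 1/(2*(41344 - 28013)) = (½)/13331 = (½)*(1/13331) = 1/26662 ≈ 3.7507e-5)
1/((N + T)² + l) = 1/((-126 - 32)² + 1/26662) = 1/((-158)² + 1/26662) = 1/(24964 + 1/26662) = 1/(665590169/26662) = 26662/665590169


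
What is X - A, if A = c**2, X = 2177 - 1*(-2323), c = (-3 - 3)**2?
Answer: 3204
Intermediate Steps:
c = 36 (c = (-6)**2 = 36)
X = 4500 (X = 2177 + 2323 = 4500)
A = 1296 (A = 36**2 = 1296)
X - A = 4500 - 1*1296 = 4500 - 1296 = 3204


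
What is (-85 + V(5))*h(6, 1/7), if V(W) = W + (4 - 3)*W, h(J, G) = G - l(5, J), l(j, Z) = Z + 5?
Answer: 5700/7 ≈ 814.29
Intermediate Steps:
l(j, Z) = 5 + Z
h(J, G) = -5 + G - J (h(J, G) = G - (5 + J) = G + (-5 - J) = -5 + G - J)
V(W) = 2*W (V(W) = W + 1*W = W + W = 2*W)
(-85 + V(5))*h(6, 1/7) = (-85 + 2*5)*(-5 + 1/7 - 1*6) = (-85 + 10)*(-5 + 1/7 - 6) = -75*(-76/7) = 5700/7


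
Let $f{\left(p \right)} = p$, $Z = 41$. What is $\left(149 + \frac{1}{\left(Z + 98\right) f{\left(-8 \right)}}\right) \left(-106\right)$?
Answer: $- \frac{8781411}{556} \approx -15794.0$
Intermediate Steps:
$\left(149 + \frac{1}{\left(Z + 98\right) f{\left(-8 \right)}}\right) \left(-106\right) = \left(149 + \frac{1}{\left(41 + 98\right) \left(-8\right)}\right) \left(-106\right) = \left(149 + \frac{1}{139} \left(- \frac{1}{8}\right)\right) \left(-106\right) = \left(149 - \frac{1}{1112}\right) \left(-106\right) = \frac{165687}{1112} \left(-106\right) = - \frac{8781411}{556}$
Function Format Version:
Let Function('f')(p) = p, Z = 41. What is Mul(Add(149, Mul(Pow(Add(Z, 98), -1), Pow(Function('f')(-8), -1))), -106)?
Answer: Rational(-8781411, 556) ≈ -15794.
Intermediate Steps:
Mul(Add(149, Mul(Pow(Add(Z, 98), -1), Pow(Function('f')(-8), -1))), -106) = Mul(Add(149, Mul(Pow(Add(41, 98), -1), Pow(-8, -1))), -106) = Mul(Add(149, Mul(Pow(139, -1), Rational(-1, 8))), -106) = Mul(Add(149, Mul(Rational(1, 139), Rational(-1, 8))), -106) = Mul(Add(149, Rational(-1, 1112)), -106) = Mul(Rational(165687, 1112), -106) = Rational(-8781411, 556)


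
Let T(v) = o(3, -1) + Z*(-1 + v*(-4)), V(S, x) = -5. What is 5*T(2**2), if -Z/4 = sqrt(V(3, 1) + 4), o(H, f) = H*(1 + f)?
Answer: 340*I ≈ 340.0*I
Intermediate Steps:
Z = -4*I (Z = -4*sqrt(-5 + 4) = -4*I ≈ -4.0*I)
T(v) = -4*I*(-1 - 4*v) (T(v) = 3*(1 - 1) + (-4*I)*(-1 + v*(-4)) = 3*0 + (-4*I)*(-1 - 4*v) = 0 - 4*I*(-1 - 4*v) = -4*I*(-1 - 4*v))
5*T(2**2) = 5*(I*(4 + 16*2**2)) = 5*(I*(4 + 16*4)) = 5*(I*(4 + 64)) = 5*(I*68) = 5*(68*I) = 340*I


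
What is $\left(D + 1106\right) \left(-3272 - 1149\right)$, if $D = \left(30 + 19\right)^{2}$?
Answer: $-15504447$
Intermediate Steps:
$D = 2401$ ($D = 49^{2} = 2401$)
$\left(D + 1106\right) \left(-3272 - 1149\right) = \left(2401 + 1106\right) \left(-3272 - 1149\right) = 3507 \left(-4421\right) = -15504447$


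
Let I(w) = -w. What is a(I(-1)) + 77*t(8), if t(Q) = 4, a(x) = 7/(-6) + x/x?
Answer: 1847/6 ≈ 307.83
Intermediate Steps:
a(x) = -⅙ (a(x) = 7*(-⅙) + 1 = -7/6 + 1 = -⅙)
a(I(-1)) + 77*t(8) = -⅙ + 77*4 = -⅙ + 308 = 1847/6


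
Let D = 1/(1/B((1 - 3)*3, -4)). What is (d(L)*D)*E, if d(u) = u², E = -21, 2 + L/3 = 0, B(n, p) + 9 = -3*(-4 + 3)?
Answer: 4536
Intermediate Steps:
B(n, p) = -6 (B(n, p) = -9 - 3*(-4 + 3) = -9 - 3*(-1) = -9 + 3 = -6)
L = -6 (L = -6 + 3*0 = -6 + 0 = -6)
D = -6 (D = 1/(1/(-6)) = 1/(-⅙) = -6)
(d(L)*D)*E = ((-6)²*(-6))*(-21) = (36*(-6))*(-21) = -216*(-21) = 4536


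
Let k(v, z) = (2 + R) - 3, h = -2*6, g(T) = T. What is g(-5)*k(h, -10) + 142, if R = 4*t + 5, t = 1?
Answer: 102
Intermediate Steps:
R = 9 (R = 4*1 + 5 = 4 + 5 = 9)
h = -12
k(v, z) = 8 (k(v, z) = (2 + 9) - 3 = 11 - 3 = 8)
g(-5)*k(h, -10) + 142 = -5*8 + 142 = -40 + 142 = 102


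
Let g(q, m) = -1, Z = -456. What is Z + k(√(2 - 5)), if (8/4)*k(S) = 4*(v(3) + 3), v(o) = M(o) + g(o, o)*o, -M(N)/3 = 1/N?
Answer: -458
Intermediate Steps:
M(N) = -3/N
v(o) = -o - 3/o (v(o) = -3/o - o = -o - 3/o)
k(S) = -2 (k(S) = (4*((-1*3 - 3/3) + 3))/2 = (4*((-3 - 3*⅓) + 3))/2 = (4*((-3 - 1) + 3))/2 = (4*(-4 + 3))/2 = (4*(-1))/2 = (½)*(-4) = -2)
Z + k(√(2 - 5)) = -456 - 2 = -458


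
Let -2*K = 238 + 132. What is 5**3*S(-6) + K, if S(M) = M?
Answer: -935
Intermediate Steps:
K = -185 (K = -(238 + 132)/2 = -1/2*370 = -185)
5**3*S(-6) + K = 5**3*(-6) - 185 = 125*(-6) - 185 = -750 - 185 = -935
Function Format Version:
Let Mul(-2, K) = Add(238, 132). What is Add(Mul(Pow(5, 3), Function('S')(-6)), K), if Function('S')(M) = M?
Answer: -935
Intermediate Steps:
K = -185 (K = Mul(Rational(-1, 2), Add(238, 132)) = Mul(Rational(-1, 2), 370) = -185)
Add(Mul(Pow(5, 3), Function('S')(-6)), K) = Add(Mul(Pow(5, 3), -6), -185) = Add(Mul(125, -6), -185) = Add(-750, -185) = -935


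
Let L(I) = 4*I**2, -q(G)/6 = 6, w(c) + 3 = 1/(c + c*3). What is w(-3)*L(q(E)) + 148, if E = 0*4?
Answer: -15836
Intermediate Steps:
E = 0
w(c) = -3 + 1/(4*c) (w(c) = -3 + 1/(c + c*3) = -3 + 1/(c + 3*c) = -3 + 1/(4*c))
q(G) = -36 (q(G) = -6*6 = -36)
w(-3)*L(q(E)) + 148 = (-3 + (1/4)/(-3))*(4*(-36)**2) + 148 = (-3 + (1/4)*(-1/3))*(4*1296) + 148 = (-3 - 1/12)*5184 + 148 = -37/12*5184 + 148 = -15984 + 148 = -15836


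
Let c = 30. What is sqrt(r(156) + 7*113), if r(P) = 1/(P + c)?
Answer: sqrt(27365622)/186 ≈ 28.125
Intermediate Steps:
r(P) = 1/(30 + P) (r(P) = 1/(P + 30) = 1/(30 + P))
sqrt(r(156) + 7*113) = sqrt(1/(30 + 156) + 7*113) = sqrt(1/186 + 791) = sqrt(147127/186) = sqrt(27365622)/186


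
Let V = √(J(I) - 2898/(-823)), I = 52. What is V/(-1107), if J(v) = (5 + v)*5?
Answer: -√195423819/911061 ≈ -0.015344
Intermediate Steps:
J(v) = 25 + 5*v
V = √195423819/823 (V = √((25 + 5*52) - 2898/(-823)) = √((25 + 260) - 2898*(-1/823)) = √(285 + 2898/823) = √(237453/823) = √195423819/823 ≈ 16.986)
V/(-1107) = (√195423819/823)/(-1107) = (√195423819/823)*(-1/1107) = -√195423819/911061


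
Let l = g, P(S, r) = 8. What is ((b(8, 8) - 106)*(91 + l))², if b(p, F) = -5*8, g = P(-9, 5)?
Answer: 208918116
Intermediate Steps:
g = 8
l = 8
b(p, F) = -40
((b(8, 8) - 106)*(91 + l))² = ((-40 - 106)*(91 + 8))² = (-146*99)² = (-14454)² = 208918116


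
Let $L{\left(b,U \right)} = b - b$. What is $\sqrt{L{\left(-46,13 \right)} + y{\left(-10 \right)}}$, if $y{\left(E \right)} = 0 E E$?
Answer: $0$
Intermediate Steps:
$L{\left(b,U \right)} = 0$
$y{\left(E \right)} = 0$ ($y{\left(E \right)} = 0 E = 0$)
$\sqrt{L{\left(-46,13 \right)} + y{\left(-10 \right)}} = \sqrt{0 + 0} = \sqrt{0} = 0$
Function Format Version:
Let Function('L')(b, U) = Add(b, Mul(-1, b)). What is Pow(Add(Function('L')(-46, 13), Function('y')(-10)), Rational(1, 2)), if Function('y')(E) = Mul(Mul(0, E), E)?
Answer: 0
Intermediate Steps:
Function('L')(b, U) = 0
Function('y')(E) = 0 (Function('y')(E) = Mul(0, E) = 0)
Pow(Add(Function('L')(-46, 13), Function('y')(-10)), Rational(1, 2)) = Pow(Add(0, 0), Rational(1, 2)) = Pow(0, Rational(1, 2)) = 0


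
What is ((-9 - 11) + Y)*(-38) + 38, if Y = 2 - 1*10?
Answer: 1102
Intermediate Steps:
Y = -8 (Y = 2 - 10 = -8)
((-9 - 11) + Y)*(-38) + 38 = ((-9 - 11) - 8)*(-38) + 38 = (-20 - 8)*(-38) + 38 = -28*(-38) + 38 = 1064 + 38 = 1102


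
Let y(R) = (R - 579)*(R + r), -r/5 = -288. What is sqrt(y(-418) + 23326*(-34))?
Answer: 13*I*sqrt(10722) ≈ 1346.1*I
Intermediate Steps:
r = 1440 (r = -5*(-288) = 1440)
y(R) = (-579 + R)*(1440 + R) (y(R) = (R - 579)*(R + 1440) = (-579 + R)*(1440 + R))
sqrt(y(-418) + 23326*(-34)) = sqrt((-833760 + (-418)**2 + 861*(-418)) + 23326*(-34)) = sqrt((-833760 + 174724 - 359898) - 793084) = sqrt(-1018934 - 793084) = sqrt(-1812018) = 13*I*sqrt(10722)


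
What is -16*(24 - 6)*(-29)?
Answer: 8352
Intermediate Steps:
-16*(24 - 6)*(-29) = -16*18*(-29) = -288*(-29) = 8352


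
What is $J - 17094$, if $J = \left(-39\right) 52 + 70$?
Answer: $-19052$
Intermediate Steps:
$J = -1958$ ($J = -2028 + 70 = -1958$)
$J - 17094 = -1958 - 17094 = -19052$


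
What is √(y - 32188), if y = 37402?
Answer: √5214 ≈ 72.208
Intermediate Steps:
√(y - 32188) = √(37402 - 32188) = √5214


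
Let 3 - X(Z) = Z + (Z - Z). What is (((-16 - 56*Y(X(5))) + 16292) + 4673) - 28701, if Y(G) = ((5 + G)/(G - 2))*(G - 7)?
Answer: -8130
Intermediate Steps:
X(Z) = 3 - Z (X(Z) = 3 - (Z + (Z - Z)) = 3 - (Z + 0) = 3 - Z)
Y(G) = (-7 + G)*(5 + G)/(-2 + G) (Y(G) = ((5 + G)/(-2 + G))*(-7 + G) = (-7 + G)*(5 + G)/(-2 + G))
(((-16 - 56*Y(X(5))) + 16292) + 4673) - 28701 = (((-16 - 56*(-35 + (3 - 1*5)**2 - 2*(3 - 1*5))/(-2 + (3 - 1*5))) + 16292) + 4673) - 28701 = (((-16 - 56*(-35 + (3 - 5)**2 - 2*(3 - 5))/(-2 + (3 - 5))) + 16292) + 4673) - 28701 = (((-16 - 56*(-35 + (-2)**2 - 2*(-2))/(-2 - 2)) + 16292) + 4673) - 28701 = (((-16 - 56*(-35 + 4 + 4)/(-4)) + 16292) + 4673) - 28701 = (((-16 - (-14)*(-27)) + 16292) + 4673) - 28701 = (((-16 - 56*27/4) + 16292) + 4673) - 28701 = (((-16 - 378) + 16292) + 4673) - 28701 = ((-394 + 16292) + 4673) - 28701 = (15898 + 4673) - 28701 = 20571 - 28701 = -8130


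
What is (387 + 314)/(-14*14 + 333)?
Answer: 701/137 ≈ 5.1168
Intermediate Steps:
(387 + 314)/(-14*14 + 333) = 701/(-196 + 333) = 701/137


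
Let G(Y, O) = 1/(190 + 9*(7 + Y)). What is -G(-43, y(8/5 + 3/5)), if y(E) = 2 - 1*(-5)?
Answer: 1/134 ≈ 0.0074627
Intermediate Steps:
y(E) = 7 (y(E) = 2 + 5 = 7)
G(Y, O) = 1/(253 + 9*Y) (G(Y, O) = 1/(190 + (63 + 9*Y)) = 1/(253 + 9*Y))
-G(-43, y(8/5 + 3/5)) = -1/(253 + 9*(-43)) = -1/(253 - 387) = -1/(-134) = -1*(-1/134) = 1/134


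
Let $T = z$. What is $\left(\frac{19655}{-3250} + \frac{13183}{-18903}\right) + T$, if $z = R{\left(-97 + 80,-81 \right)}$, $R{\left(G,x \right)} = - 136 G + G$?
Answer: $\frac{28115673607}{12286950} \approx 2288.3$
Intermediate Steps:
$R{\left(G,x \right)} = - 135 G$
$z = 2295$ ($z = - 135 \left(-97 + 80\right) = \left(-135\right) \left(-17\right) = 2295$)
$T = 2295$
$\left(\frac{19655}{-3250} + \frac{13183}{-18903}\right) + T = \left(\frac{19655}{-3250} + \frac{13183}{-18903}\right) + 2295 = \left(19655 \left(- \frac{1}{3250}\right) + 13183 \left(- \frac{1}{18903}\right)\right) + 2295 = \left(- \frac{3931}{650} - \frac{13183}{18903}\right) + 2295 = - \frac{82876643}{12286950} + 2295 = \frac{28115673607}{12286950}$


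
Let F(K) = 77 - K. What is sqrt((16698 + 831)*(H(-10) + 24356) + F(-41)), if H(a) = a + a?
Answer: sqrt(426585862) ≈ 20654.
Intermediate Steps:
H(a) = 2*a
sqrt((16698 + 831)*(H(-10) + 24356) + F(-41)) = sqrt((16698 + 831)*(2*(-10) + 24356) + (77 - 1*(-41))) = sqrt(17529*(-20 + 24356) + (77 + 41)) = sqrt(17529*24336 + 118) = sqrt(426585744 + 118) = sqrt(426585862)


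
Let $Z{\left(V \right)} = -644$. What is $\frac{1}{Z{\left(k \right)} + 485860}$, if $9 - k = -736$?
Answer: $\frac{1}{485216} \approx 2.0609 \cdot 10^{-6}$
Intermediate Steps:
$k = 745$ ($k = 9 - -736 = 9 + 736 = 745$)
$\frac{1}{Z{\left(k \right)} + 485860} = \frac{1}{-644 + 485860} = \frac{1}{485216}$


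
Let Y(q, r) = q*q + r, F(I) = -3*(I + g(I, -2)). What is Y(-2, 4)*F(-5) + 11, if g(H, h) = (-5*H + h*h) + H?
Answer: -445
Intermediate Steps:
g(H, h) = h² - 4*H (g(H, h) = (-5*H + h²) + H = (h² - 5*H) + H = h² - 4*H)
F(I) = -12 + 9*I (F(I) = -3*(I + ((-2)² - 4*I)) = -3*(I + (4 - 4*I)) = -3*(4 - 3*I) = -12 + 9*I)
Y(q, r) = r + q² (Y(q, r) = q² + r = r + q²)
Y(-2, 4)*F(-5) + 11 = (4 + (-2)²)*(-12 + 9*(-5)) + 11 = (4 + 4)*(-12 - 45) + 11 = 8*(-57) + 11 = -456 + 11 = -445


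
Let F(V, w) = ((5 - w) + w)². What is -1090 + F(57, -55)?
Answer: -1065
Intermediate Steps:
F(V, w) = 25 (F(V, w) = 5² = 25)
-1090 + F(57, -55) = -1090 + 25 = -1065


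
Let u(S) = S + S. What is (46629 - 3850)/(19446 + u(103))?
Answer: 42779/19652 ≈ 2.1768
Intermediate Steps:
u(S) = 2*S
(46629 - 3850)/(19446 + u(103)) = (46629 - 3850)/(19446 + 2*103) = 42779/(19446 + 206) = 42779/19652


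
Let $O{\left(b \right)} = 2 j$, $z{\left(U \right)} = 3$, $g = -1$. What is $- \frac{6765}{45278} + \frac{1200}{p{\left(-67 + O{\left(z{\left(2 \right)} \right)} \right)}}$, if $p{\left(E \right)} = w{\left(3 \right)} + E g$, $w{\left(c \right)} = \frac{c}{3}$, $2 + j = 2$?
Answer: $\frac{13468395}{769726} \approx 17.498$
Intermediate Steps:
$j = 0$ ($j = -2 + 2 = 0$)
$w{\left(c \right)} = \frac{c}{3}$ ($w{\left(c \right)} = c \frac{1}{3} = \frac{c}{3}$)
$O{\left(b \right)} = 0$ ($O{\left(b \right)} = 2 \cdot 0 = 0$)
$p{\left(E \right)} = 1 - E$ ($p{\left(E \right)} = \frac{1}{3} \cdot 3 + E \left(-1\right) = 1 - E$)
$- \frac{6765}{45278} + \frac{1200}{p{\left(-67 + O{\left(z{\left(2 \right)} \right)} \right)}} = - \frac{6765}{45278} + \frac{1200}{1 - \left(-67 + 0\right)} = \left(-6765\right) \frac{1}{45278} + \frac{1200}{1 - -67} = - \frac{6765}{45278} + \frac{1200}{1 + 67} = - \frac{6765}{45278} + \frac{1200}{68} = - \frac{6765}{45278} + 1200 \cdot \frac{1}{68} = - \frac{6765}{45278} + \frac{300}{17} = \frac{13468395}{769726}$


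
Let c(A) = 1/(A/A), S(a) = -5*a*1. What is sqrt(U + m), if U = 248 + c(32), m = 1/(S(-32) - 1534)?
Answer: 5*sqrt(18803190)/1374 ≈ 15.780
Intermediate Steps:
S(a) = -5*a
c(A) = 1 (c(A) = 1/1 = 1)
m = -1/1374 (m = 1/(-5*(-32) - 1534) = 1/(160 - 1534) = 1/(-1374) = -1/1374 ≈ -0.00072780)
U = 249 (U = 248 + 1 = 249)
sqrt(U + m) = sqrt(249 - 1/1374) = sqrt(342125/1374) = 5*sqrt(18803190)/1374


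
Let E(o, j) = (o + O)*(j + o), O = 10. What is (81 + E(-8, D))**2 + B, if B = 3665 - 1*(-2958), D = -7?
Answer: 9224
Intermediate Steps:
E(o, j) = (10 + o)*(j + o) (E(o, j) = (o + 10)*(j + o) = (10 + o)*(j + o))
B = 6623 (B = 3665 + 2958 = 6623)
(81 + E(-8, D))**2 + B = (81 + ((-8)**2 + 10*(-7) + 10*(-8) - 7*(-8)))**2 + 6623 = (81 + (64 - 70 - 80 + 56))**2 + 6623 = (81 - 30)**2 + 6623 = 51**2 + 6623 = 2601 + 6623 = 9224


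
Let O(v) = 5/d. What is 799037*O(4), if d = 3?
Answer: 3995185/3 ≈ 1.3317e+6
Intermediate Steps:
O(v) = 5/3
799037*O(4) = 799037*(5/3) = 3995185/3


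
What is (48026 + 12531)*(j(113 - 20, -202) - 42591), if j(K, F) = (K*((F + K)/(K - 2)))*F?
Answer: -15814953657/13 ≈ -1.2165e+9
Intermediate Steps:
j(K, F) = F*K*(F + K)/(-2 + K) (j(K, F) = (K*((F + K)/(-2 + K)))*F = (K*(F + K)/(-2 + K))*F = F*K*(F + K)/(-2 + K))
(48026 + 12531)*(j(113 - 20, -202) - 42591) = (48026 + 12531)*(-202*(113 - 20)*(-202 + (113 - 20))/(-2 + (113 - 20)) - 42591) = 60557*(-202*93*(-202 + 93)/(-2 + 93) - 42591) = 60557*(-202*93*(-109)/91 - 42591) = 60557*(-202*93*1/91*(-109) - 42591) = 60557*(2047674/91 - 42591) = 60557*(-1828107/91) = -15814953657/13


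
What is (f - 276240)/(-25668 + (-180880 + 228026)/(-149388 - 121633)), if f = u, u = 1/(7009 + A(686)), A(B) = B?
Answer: 576100341531779/53531146068930 ≈ 10.762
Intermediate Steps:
u = 1/7695 (u = 1/(7009 + 686) = 1/7695 ≈ 0.00012995)
f = 1/7695 ≈ 0.00012995
(f - 276240)/(-25668 + (-180880 + 228026)/(-149388 - 121633)) = (1/7695 - 276240)/(-25668 + (-180880 + 228026)/(-149388 - 121633)) = -2125666799/(7695*(-25668 + 47146/(-271021))) = -2125666799/(7695*(-25668 + 47146*(-1/271021))) = -2125666799/(7695*(-25668 - 47146/271021)) = -2125666799/(7695*(-6956614174/271021)) = -2125666799/7695*(-271021/6956614174) = 576100341531779/53531146068930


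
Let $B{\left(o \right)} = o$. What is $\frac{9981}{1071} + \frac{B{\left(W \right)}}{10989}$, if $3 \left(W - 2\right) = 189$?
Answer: $\frac{12194536}{1307691} \approx 9.3252$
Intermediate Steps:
$W = 65$ ($W = 2 + \frac{1}{3} \cdot 189 = 2 + 63 = 65$)
$\frac{9981}{1071} + \frac{B{\left(W \right)}}{10989} = \frac{9981}{1071} + \frac{65}{10989} = 9981 \cdot \frac{1}{1071} + 65 \cdot \frac{1}{10989} = \frac{1109}{119} + \frac{65}{10989} = \frac{12194536}{1307691}$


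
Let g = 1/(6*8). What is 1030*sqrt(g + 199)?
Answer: 515*sqrt(28659)/6 ≈ 14531.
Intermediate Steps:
g = 1/48 ≈ 0.020833
1030*sqrt(g + 199) = 1030*sqrt(1/48 + 199) = 1030*sqrt(9553/48) = 1030*(sqrt(28659)/12) = 515*sqrt(28659)/6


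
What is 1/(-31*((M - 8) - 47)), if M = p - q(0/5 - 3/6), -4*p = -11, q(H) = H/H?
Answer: 4/6603 ≈ 0.00060579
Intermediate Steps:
q(H) = 1
p = 11/4 (p = -¼*(-11) = 11/4 ≈ 2.7500)
M = 7/4 (M = 11/4 - 1*1 = 11/4 - 1 = 7/4 ≈ 1.7500)
1/(-31*((M - 8) - 47)) = 1/(-31*((7/4 - 8) - 47)) = 1/(-31*(-25/4 - 47)) = 1/(-31*(-213/4)) = 1/(6603/4) = 4/6603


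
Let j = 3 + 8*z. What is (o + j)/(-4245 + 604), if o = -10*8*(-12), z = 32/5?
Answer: -461/1655 ≈ -0.27855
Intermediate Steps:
z = 32/5 (z = 32*(⅕) = 32/5 ≈ 6.4000)
o = 960 (o = -80*(-12) = 960)
j = 271/5 (j = 3 + 8*(32/5) = 3 + 256/5 = 271/5 ≈ 54.200)
(o + j)/(-4245 + 604) = (960 + 271/5)/(-4245 + 604) = (5071/5)/(-3641) = (5071/5)*(-1/3641) = -461/1655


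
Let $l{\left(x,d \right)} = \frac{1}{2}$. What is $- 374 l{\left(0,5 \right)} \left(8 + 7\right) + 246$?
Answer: $-2559$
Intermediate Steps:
$l{\left(x,d \right)} = \frac{1}{2}$
$- 374 l{\left(0,5 \right)} \left(8 + 7\right) + 246 = - 374 \frac{8 + 7}{2} + 246 = - 374 \cdot \frac{1}{2} \cdot 15 + 246 = \left(-374\right) \frac{15}{2} + 246 = -2805 + 246 = -2559$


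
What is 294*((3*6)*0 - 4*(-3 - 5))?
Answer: 9408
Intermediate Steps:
294*((3*6)*0 - 4*(-3 - 5)) = 294*(18*0 - 4*(-8)) = 294*(0 + 32) = 294*32 = 9408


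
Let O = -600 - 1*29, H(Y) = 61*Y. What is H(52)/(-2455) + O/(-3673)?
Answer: -10106561/9017215 ≈ -1.1208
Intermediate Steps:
O = -629 (O = -600 - 29 = -629)
H(52)/(-2455) + O/(-3673) = (61*52)/(-2455) - 629/(-3673) = 3172*(-1/2455) - 629*(-1/3673) = -3172/2455 + 629/3673 = -10106561/9017215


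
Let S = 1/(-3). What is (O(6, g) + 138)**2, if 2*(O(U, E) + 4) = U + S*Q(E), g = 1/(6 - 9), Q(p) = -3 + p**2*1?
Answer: 13778944/729 ≈ 18901.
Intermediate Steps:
S = -1/3 ≈ -0.33333
Q(p) = -3 + p**2
g = -1/3 (g = 1/(-3) = -1/3 ≈ -0.33333)
O(U, E) = -7/2 + U/2 - E**2/6 (O(U, E) = -4 + (U - (-3 + E**2)/3)/2 = -4 + (U + (1 - E**2/3))/2 = -4 + (1 + U - E**2/3)/2 = -4 + (1/2 + U/2 - E**2/6) = -7/2 + U/2 - E**2/6)
(O(6, g) + 138)**2 = ((-7/2 + (1/2)*6 - (-1/3)**2/6) + 138)**2 = ((-7/2 + 3 - 1/6*1/9) + 138)**2 = ((-7/2 + 3 - 1/54) + 138)**2 = (-14/27 + 138)**2 = (3712/27)**2 = 13778944/729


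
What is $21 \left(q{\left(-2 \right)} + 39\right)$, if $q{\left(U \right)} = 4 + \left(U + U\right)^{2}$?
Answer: $1239$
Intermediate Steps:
$q{\left(U \right)} = 4 + 4 U^{2}$ ($q{\left(U \right)} = 4 + \left(2 U\right)^{2} = 4 + 4 U^{2}$)
$21 \left(q{\left(-2 \right)} + 39\right) = 21 \left(\left(4 + 4 \left(-2\right)^{2}\right) + 39\right) = 21 \left(\left(4 + 4 \cdot 4\right) + 39\right) = 21 \left(\left(4 + 16\right) + 39\right) = 21 \left(20 + 39\right) = 21 \cdot 59 = 1239$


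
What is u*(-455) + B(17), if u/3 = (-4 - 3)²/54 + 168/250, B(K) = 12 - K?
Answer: -972401/450 ≈ -2160.9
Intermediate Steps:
u = 10661/2250 (u = 3*((-4 - 3)²/54 + 168/250) = 3*((-7)²*(1/54) + 168*(1/250)) = 3*(49*(1/54) + 84/125) = 3*(49/54 + 84/125) = 3*(10661/6750) = 10661/2250 ≈ 4.7382)
u*(-455) + B(17) = (10661/2250)*(-455) + (12 - 1*17) = -970151/450 + (12 - 17) = -970151/450 - 5 = -972401/450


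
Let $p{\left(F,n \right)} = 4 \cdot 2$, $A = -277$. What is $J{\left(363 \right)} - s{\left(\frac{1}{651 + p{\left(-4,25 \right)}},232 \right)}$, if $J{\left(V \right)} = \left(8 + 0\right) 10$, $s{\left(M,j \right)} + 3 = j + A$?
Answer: $128$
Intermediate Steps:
$p{\left(F,n \right)} = 8$
$s{\left(M,j \right)} = -280 + j$ ($s{\left(M,j \right)} = -3 + \left(j - 277\right) = -3 + \left(-277 + j\right) = -280 + j$)
$J{\left(V \right)} = 80$ ($J{\left(V \right)} = 8 \cdot 10 = 80$)
$J{\left(363 \right)} - s{\left(\frac{1}{651 + p{\left(-4,25 \right)}},232 \right)} = 80 - \left(-280 + 232\right) = 80 - -48 = 80 + 48 = 128$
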